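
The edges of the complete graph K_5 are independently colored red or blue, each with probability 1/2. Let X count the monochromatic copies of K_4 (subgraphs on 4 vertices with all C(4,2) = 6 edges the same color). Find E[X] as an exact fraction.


Let X = Σ_S X_S over the C(5, 4) = 5 subsets S of size 4, where X_S = 1 if the K_4 on S is monochromatic.
For a fixed S, the K_4 on S has C(4, 2) = 6 edges. P[all 6 edges red] = (1/2)^6, and likewise for blue, so P[monochromatic] = 2·(1/2)^6 = 2^{1 − 6} = 1/32.
Summing: E[X] = C(5, 4) · 2^{1 − 6} = 5 · 1/32 = 5/32.
Numerically: E[X] ≈ 0.15625.

E[X] = C(5,4)·2^(1−C(4,2)) = 5/32 ≈ 0.15625.


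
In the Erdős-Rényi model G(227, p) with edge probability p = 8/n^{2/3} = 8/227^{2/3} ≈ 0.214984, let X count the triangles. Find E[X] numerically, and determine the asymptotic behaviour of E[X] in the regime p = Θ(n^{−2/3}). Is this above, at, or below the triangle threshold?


Number of potential triangles: C(227, 3) = 1923825.
Each occurs with probability p³ ≈ (0.214984)³ ≈ 9.93615246e-03.
By linearity: E[X] = C(227, 3)·p³ ≈ 1923825 · 9.93615246e-03 ≈ 19115.418502.
Since α = 2/3 < 1, p = c/n^{2/3} ≫ 1/n is above the triangle threshold p ~ 1/n. Asymptotically E[X] ~ (c³/6)·n^{3(1−α)} = (8³/6)·n^{1} → ∞; triangles are abundant w.h.p.

E[X] ≈ 19115.418502; in regime p = Θ(1/n^{2/3}) E[X] diverges (above the triangle threshold p ~ 1/n).


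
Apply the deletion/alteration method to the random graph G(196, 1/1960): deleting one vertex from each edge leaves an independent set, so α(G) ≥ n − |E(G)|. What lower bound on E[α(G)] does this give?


E[|E(G)|] = C(196, 2)·p = 19110 · (1/1960) = 39/4.
E[α(G)] ≥ n − E[|E(G)|] = 196 − 39/4 = 745/4.
Numerically: ≈ 186.25000.
(This is only a lower bound; the true E[α(G)] may be larger.)

E[α(G)] ≥ 745/4 ≈ 186.25000.


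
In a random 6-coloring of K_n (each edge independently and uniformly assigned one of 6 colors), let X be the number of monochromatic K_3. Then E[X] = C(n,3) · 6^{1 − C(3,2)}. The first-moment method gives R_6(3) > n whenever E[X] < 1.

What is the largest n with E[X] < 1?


We need C(n, 3) · 6^{1 − 3} < 1, i.e. C(n, 3) < 6^{3 − 1} = 36.
Check values of n near the boundary:
  n = 3: C(3, 3) = 1; 1 < 36? YES
  n = 4: C(4, 3) = 4; 4 < 36? YES
  n = 5: C(5, 3) = 10; 10 < 36? YES
  n = 6: C(6, 3) = 20; 20 < 36? YES
  n = 7: C(7, 3) = 35; 35 < 36? YES
  n = 8: C(8, 3) = 56; 56 < 36? NO
The largest n with C(n, 3) < 36 is n = 7 (where E[X] = 35/36 ≈ 0.9722222). Hence R_6(3) > 7, i.e. R_6(3) ≥ 8.

Largest n = 7; hence R_6(3) > 7.


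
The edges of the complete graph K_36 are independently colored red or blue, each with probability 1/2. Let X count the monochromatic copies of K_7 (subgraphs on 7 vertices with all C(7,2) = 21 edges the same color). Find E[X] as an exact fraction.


Let X = Σ_S X_S over the C(36, 7) = 8347680 subsets S of size 7, where X_S = 1 if the K_7 on S is monochromatic.
For a fixed S, the K_7 on S has C(7, 2) = 21 edges. P[all 21 edges red] = (1/2)^21, and likewise for blue, so P[monochromatic] = 2·(1/2)^21 = 2^{1 − 21} = 1/1048576.
Summing: E[X] = C(36, 7) · 2^{1 − 21} = 8347680 · 1/1048576 = 260865/32768.
Numerically: E[X] ≈ 7.9610.

E[X] = C(36,7)·2^(1−C(7,2)) = 260865/32768 ≈ 7.9610.


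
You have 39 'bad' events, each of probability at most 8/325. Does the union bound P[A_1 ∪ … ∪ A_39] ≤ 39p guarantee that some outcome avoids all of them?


Union bound: P[∪_{i=1}^{39} A_i] ≤ Σ_i P[A_i] ≤ 39·p = 39·(8/325) = 24/25.
Numerically: 24/25 ≈ 0.9600000.
Is 24/25 < 1? YES.
Since P[∪ A_i] ≤ 24/25 < 1, the complement has P[∩ A_i^c] ≥ 1 − 24/25 = 1/25 > 0, so some outcome avoids every A_i.

39·p = 24/25 ≈ 0.9600000; existence CERTIFIED by the union bound.


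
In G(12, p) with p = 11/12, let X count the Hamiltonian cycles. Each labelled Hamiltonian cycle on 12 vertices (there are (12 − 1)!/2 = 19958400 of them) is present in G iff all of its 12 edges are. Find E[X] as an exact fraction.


K_12 has (12 − 1)!/2 = 19958400 labelled Hamiltonian cycles.
For each such Hamiltonian cycle H, let X_H = 1 if all 12 edges of H are present in G. Then P[X_H = 1] = p^{12} = (11/12)^{12} = 3138428376721/8916100448256.
By linearity of expectation: E[X] = Σ_H E[X_H] = 19958400 · p^{12} = 19958400 · 3138428376721/8916100448256 = 6041474625187925/859963392.
Numerically: E[X] ≈ 7.0253e+06.

E[X] = 19958400 · (11/12)^{12} = 6041474625187925/859963392 ≈ 7.0253e+06.


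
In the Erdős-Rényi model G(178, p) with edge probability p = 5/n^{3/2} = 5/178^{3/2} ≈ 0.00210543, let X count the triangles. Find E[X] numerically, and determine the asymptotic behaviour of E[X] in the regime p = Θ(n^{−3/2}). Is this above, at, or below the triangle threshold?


Number of potential triangles: C(178, 3) = 924176.
Each occurs with probability p³ ≈ (0.00210543)³ ≈ 9.33297285e-09.
By linearity: E[X] = C(178, 3)·p³ ≈ 924176 · 9.33297285e-09 ≈ 0.008625.
Since α = 3/2 > 1, p = c/n^{3/2} = o(1/n) is below the triangle threshold p ~ 1/n. Asymptotically E[X] ~ (c³/6)·n^{3(1−α)} = (5³/6)·n^{-1.5} → 0, so by Markov's inequality G has no triangles w.h.p.

E[X] ≈ 0.008625; in regime p = Θ(1/n^{3/2}) E[X] tends to 0 (below the triangle threshold p ~ 1/n).


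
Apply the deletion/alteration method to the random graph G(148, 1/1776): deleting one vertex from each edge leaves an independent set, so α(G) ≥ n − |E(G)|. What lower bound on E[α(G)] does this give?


E[|E(G)|] = C(148, 2)·p = 10878 · (1/1776) = 49/8.
E[α(G)] ≥ n − E[|E(G)|] = 148 − 49/8 = 1135/8.
Numerically: ≈ 141.875000.
(This is only a lower bound; the true E[α(G)] may be larger.)

E[α(G)] ≥ 1135/8 ≈ 141.875000.


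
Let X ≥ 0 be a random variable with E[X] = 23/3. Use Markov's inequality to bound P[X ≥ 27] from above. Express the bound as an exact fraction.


μ = E[X] = 23/3, a = 27.
Markov: P[X ≥ 27] ≤ μ/a = (23/3)/27 = 23/81.
Numerically: ≈ 0.283951.
(Since a = 27 > μ = 7.666667, the bound 23/81 is < 1 and informative.)

P[X ≥ 27] ≤ 23/81 ≈ 0.283951.


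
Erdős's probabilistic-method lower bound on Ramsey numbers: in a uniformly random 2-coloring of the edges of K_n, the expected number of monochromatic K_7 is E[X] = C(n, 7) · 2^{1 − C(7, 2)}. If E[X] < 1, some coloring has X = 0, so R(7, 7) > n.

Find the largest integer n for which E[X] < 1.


We need C(n, 7) · 2^{1 − 21} < 1, i.e. C(n, 7) < 2^{21 − 1} = 1048576.
Check values of n near the boundary:
  n = 26: C(26, 7) = 657800; 657800 < 1048576? YES
  n = 27: C(27, 7) = 888030; 888030 < 1048576? YES
  n = 28: C(28, 7) = 1184040; 1184040 < 1048576? NO
  n = 29: C(29, 7) = 1560780; 1560780 < 1048576? NO
  n = 30: C(30, 7) = 2035800; 2035800 < 1048576? NO
The largest n with C(n, 7) < 1048576 is n = 27 (where E[X] = 444015/524288 ≈ 0.8468914). Hence R(7, 7) > 27, i.e. R(7, 7) ≥ 28.

Largest n = 27; hence R(7, 7) > 27.


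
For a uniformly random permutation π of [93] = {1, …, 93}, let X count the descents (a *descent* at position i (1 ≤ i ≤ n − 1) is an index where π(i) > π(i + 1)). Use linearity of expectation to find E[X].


Write X = Σ X_I over i = 1, …, 92, with X_I the indicator of one descent.
There are 92 indicators.
For each fixed i, the pair (π(i), π(i+1)) is a uniformly random ordered pair of distinct values from {1, …, 93}; by symmetry P[π(i) > π(i+1)] = 1/2.
By linearity: E[X] = 92 · (1/2) = (93 − 1) · (1/2) = 46 ≈ 46.00000.

E[X] = 46 = 46.00000.


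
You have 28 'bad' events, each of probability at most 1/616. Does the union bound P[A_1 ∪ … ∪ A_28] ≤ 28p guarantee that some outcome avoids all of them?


Union bound: P[∪_{i=1}^{28} A_i] ≤ Σ_i P[A_i] ≤ 28·p = 28·(1/616) = 1/22.
Numerically: 1/22 ≈ 0.0454545.
Is 1/22 < 1? YES.
Since P[∪ A_i] ≤ 1/22 < 1, the complement has P[∩ A_i^c] ≥ 1 − 1/22 = 21/22 > 0, so some outcome avoids every A_i.

28·p = 1/22 ≈ 0.0454545; existence CERTIFIED by the union bound.


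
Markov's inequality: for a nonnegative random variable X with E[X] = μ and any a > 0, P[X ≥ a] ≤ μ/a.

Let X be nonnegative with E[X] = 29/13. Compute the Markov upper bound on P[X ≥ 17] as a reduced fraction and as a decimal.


μ = E[X] = 29/13, a = 17.
Markov: P[X ≥ 17] ≤ μ/a = (29/13)/17 = 29/221.
Numerically: ≈ 0.1312.
(Since a = 17 > μ = 2.2308, the bound 29/221 is < 1 and informative.)

P[X ≥ 17] ≤ 29/221 ≈ 0.1312.


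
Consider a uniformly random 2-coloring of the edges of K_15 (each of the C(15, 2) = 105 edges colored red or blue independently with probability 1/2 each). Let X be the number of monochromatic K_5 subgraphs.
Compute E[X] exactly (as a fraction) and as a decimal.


Let X = Σ_S X_S over the C(15, 5) = 3003 subsets S of size 5, where X_S = 1 if the K_5 on S is monochromatic.
For a fixed S, the K_5 on S has C(5, 2) = 10 edges. P[all 10 edges red] = (1/2)^10, and likewise for blue, so P[monochromatic] = 2·(1/2)^10 = 2^{1 − 10} = 1/512.
By linearity of expectation: E[X] = C(15, 5) · 2^{1 − 10} = 3003 · 1/512 = 3003/512.
Numerically: E[X] ≈ 5.865234.

E[X] = C(15,5)·2^(1−C(5,2)) = 3003/512 ≈ 5.865234.


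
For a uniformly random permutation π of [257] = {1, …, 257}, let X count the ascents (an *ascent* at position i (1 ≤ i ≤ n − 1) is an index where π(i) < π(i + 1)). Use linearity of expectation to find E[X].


Write X = Σ X_I over i = 1, …, 256, with X_I the indicator of one ascent.
There are 256 indicators.
For each fixed i, the pair (π(i), π(i+1)) is a uniformly random ordered pair of distinct values from {1, …, 257}; by symmetry P[π(i) < π(i+1)] = 1/2.
By linearity: E[X] = 256 · (1/2) = (257 − 1) · (1/2) = 128 ≈ 128.000.

E[X] = 128 = 128.000.


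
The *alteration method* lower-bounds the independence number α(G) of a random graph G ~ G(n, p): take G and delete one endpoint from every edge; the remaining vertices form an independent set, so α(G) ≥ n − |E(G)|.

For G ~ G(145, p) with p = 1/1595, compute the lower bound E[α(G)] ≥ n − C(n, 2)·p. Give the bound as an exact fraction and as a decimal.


E[|E(G)|] = C(145, 2)·p = 10440 · (1/1595) = 72/11.
E[α(G)] ≥ n − E[|E(G)|] = 145 − 72/11 = 1523/11.
Numerically: ≈ 138.455.
(This is only a lower bound; the true E[α(G)] may be larger.)

E[α(G)] ≥ 1523/11 ≈ 138.455.


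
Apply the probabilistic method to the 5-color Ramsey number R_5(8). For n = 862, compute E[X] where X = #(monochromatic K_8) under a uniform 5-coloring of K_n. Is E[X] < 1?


E[X] = C(862, 8) · 5^{1 − 28} = 7317951015318931845 · 5^{−27} = 7317951015318931845/7450580596923828125.
As a reduced fraction: E[X] = 1463590203063786369/1490116119384765625 ≈ 0.982199.
Is E[X] < 1? YES.
Since E[X] < 1, there exists a 5-coloring of K_{862} with no monochromatic K_8; hence R_5(8) > 862.

E[X] = 1463590203063786369/1490116119384765625 ≈ 0.982199; E[X] < 1, so R_5(8) > 862.


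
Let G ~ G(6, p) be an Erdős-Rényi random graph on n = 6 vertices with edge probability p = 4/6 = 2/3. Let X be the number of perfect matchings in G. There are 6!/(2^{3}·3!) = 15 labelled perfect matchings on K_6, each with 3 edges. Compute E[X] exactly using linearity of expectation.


K_6 has 6!/(2^{3}·3!) = 15 labelled perfect matchings.
For each such perfect matching H, let X_H = 1 if all 3 edges of H are present in G. Then P[X_H = 1] = p^{3} = (2/3)^{3} = 8/27.
By linearity of expectation: E[X] = Σ_H E[X_H] = 15 · p^{3} = 15 · 8/27 = 40/9.
Numerically: E[X] ≈ 4.4444.

E[X] = 15 · (2/3)^{3} = 40/9 ≈ 4.4444.


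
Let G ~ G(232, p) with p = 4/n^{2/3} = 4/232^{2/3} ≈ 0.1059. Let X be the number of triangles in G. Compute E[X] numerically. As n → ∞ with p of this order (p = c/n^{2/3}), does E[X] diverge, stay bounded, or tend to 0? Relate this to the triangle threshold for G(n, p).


Number of potential triangles: C(232, 3) = 2054360.
Each occurs with probability p³ ≈ (0.1059)³ ≈ 1.189061e-03.
By linearity: E[X] = C(232, 3)·p³ ≈ 2054360 · 1.189061e-03 ≈ 2442.7586.
Since α = 2/3 < 1, p = c/n^{2/3} ≫ 1/n is above the triangle threshold p ~ 1/n. Asymptotically E[X] ~ (c³/6)·n^{3(1−α)} = (4³/6)·n^{1} → ∞; triangles are abundant w.h.p.

E[X] ≈ 2442.7586; in regime p = Θ(1/n^{2/3}) E[X] diverges (above the triangle threshold p ~ 1/n).


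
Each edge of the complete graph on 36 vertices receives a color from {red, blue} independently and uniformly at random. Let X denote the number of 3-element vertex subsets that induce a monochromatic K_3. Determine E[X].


Let X = Σ_S X_S over the C(36, 3) = 7140 subsets S of size 3, where X_S = 1 if the K_3 on S is monochromatic.
For a fixed S, the K_3 on S has C(3, 2) = 3 edges. P[all 3 edges red] = (1/2)^3, and likewise for blue, so P[monochromatic] = 2·(1/2)^3 = 2^{1 − 3} = 1/4.
By linearity of expectation: E[X] = C(36, 3) · 2^{1 − 3} = 7140 · 1/4 = 1785.
Numerically: E[X] ≈ 1785.00000.

E[X] = C(36,3)·2^(1−C(3,2)) = 1785 ≈ 1785.00000.


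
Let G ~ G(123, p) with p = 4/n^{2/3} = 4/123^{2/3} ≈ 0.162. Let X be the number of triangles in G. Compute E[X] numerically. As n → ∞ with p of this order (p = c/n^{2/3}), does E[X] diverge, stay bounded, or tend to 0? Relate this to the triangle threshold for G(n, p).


Number of potential triangles: C(123, 3) = 302621.
Each occurs with probability p³ ≈ (0.162)³ ≈ 4.23029e-03.
By linearity: E[X] = C(123, 3)·p³ ≈ 302621 · 4.23029e-03 ≈ 1280.173.
Since α = 2/3 < 1, p = c/n^{2/3} ≫ 1/n is above the triangle threshold p ~ 1/n. Asymptotically E[X] ~ (c³/6)·n^{3(1−α)} = (4³/6)·n^{1} → ∞; triangles are abundant w.h.p.

E[X] ≈ 1280.173; in regime p = Θ(1/n^{2/3}) E[X] diverges (above the triangle threshold p ~ 1/n).


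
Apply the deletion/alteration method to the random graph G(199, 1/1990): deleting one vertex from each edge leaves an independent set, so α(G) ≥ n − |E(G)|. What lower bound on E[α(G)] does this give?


E[|E(G)|] = C(199, 2)·p = 19701 · (1/1990) = 99/10.
E[α(G)] ≥ n − E[|E(G)|] = 199 − 99/10 = 1891/10.
Numerically: ≈ 189.10000.
(This is only a lower bound; the true E[α(G)] may be larger.)

E[α(G)] ≥ 1891/10 ≈ 189.10000.


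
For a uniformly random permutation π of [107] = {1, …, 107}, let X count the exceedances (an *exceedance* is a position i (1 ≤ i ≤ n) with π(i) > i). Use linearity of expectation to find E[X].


Write X = Σ_{i=1}^{107} X_i, where X_i = 1_{π(i) > i}.
For each fixed i, π(i) is uniform over {1, …, 107} (marginal of a uniform permutation), so P[π(i) > i] = (n − i)/n. Summing: Σ_{i=1}^{107} (n − i)/n = (0 + 1 + … + 106)/107 = 107(107 − 1)/(2·107) = (107 − 1)/2.
Hence E[X] = Σ_{i=1}^{107} (107 − i)/107 = 53 ≈ 53.000.

E[X] = 53 = 53.000.


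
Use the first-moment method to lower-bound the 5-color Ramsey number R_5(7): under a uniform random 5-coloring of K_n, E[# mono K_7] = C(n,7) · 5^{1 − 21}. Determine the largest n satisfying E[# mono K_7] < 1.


We need C(n, 7) · 5^{1 − 21} < 1, i.e. C(n, 7) < 5^{21 − 1} = 95367431640625.
Check values of n near the boundary:
  n = 333: C(333, 7) = 84549532139028; 84549532139028 < 95367431640625? YES
  n = 334: C(334, 7) = 86359460961576; 86359460961576 < 95367431640625? YES
  n = 335: C(335, 7) = 88202498238195; 88202498238195 < 95367431640625? YES
  n = 336: C(336, 7) = 90079147136880; 90079147136880 < 95367431640625? YES
  n = 337: C(337, 7) = 91989916924632; 91989916924632 < 95367431640625? YES
  n = 338: C(338, 7) = 93935323022736; 93935323022736 < 95367431640625? YES
  n = 339: C(339, 7) = 95915887062372; 95915887062372 < 95367431640625? NO
  n = 340: C(340, 7) = 97932136940560; 97932136940560 < 95367431640625? NO
The largest n with C(n, 7) < 95367431640625 is n = 338 (where E[X] = 93935323022736/95367431640625 ≈ 0.9849833). Hence R_5(7) > 338, i.e. R_5(7) ≥ 339.

Largest n = 338; hence R_5(7) > 338.


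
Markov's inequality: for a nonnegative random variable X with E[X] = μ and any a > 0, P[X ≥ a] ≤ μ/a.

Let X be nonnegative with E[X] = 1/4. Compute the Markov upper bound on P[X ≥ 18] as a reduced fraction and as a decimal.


μ = E[X] = 1/4, a = 18.
Markov: P[X ≥ 18] ≤ μ/a = (1/4)/18 = 1/72.
Numerically: ≈ 0.0139.
(Since a = 18 > μ = 0.2500, the bound 1/72 is < 1 and informative.)

P[X ≥ 18] ≤ 1/72 ≈ 0.0139.


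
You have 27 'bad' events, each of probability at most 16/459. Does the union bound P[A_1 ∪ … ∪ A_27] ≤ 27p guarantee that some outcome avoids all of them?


Union bound: P[∪_{i=1}^{27} A_i] ≤ Σ_i P[A_i] ≤ 27·p = 27·(16/459) = 16/17.
Numerically: 16/17 ≈ 0.9411765.
Is 16/17 < 1? YES.
Since P[∪ A_i] ≤ 16/17 < 1, the complement has P[∩ A_i^c] ≥ 1 − 16/17 = 1/17 > 0, so some outcome avoids every A_i.

27·p = 16/17 ≈ 0.9411765; existence CERTIFIED by the union bound.


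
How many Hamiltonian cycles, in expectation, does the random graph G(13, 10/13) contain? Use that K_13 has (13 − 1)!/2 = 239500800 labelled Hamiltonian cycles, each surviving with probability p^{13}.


K_13 has (13 − 1)!/2 = 239500800 labelled Hamiltonian cycles.
For each such Hamiltonian cycle H, let X_H = 1 if all 13 edges of H are present in G. Then P[X_H = 1] = p^{13} = (10/13)^{13} = 10000000000000/302875106592253.
By linearity of expectation: E[X] = Σ_H E[X_H] = 239500800 · p^{13} = 239500800 · 10000000000000/302875106592253 = 2395008000000000000000/302875106592253.
Numerically: E[X] ≈ 7.90758e+06.

E[X] = 239500800 · (10/13)^{13} = 2395008000000000000000/302875106592253 ≈ 7.90758e+06.


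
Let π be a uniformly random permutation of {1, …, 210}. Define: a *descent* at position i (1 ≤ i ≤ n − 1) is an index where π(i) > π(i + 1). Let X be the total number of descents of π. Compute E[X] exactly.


Write X = Σ X_I over i = 1, …, 209, with X_I the indicator of one descent.
There are 209 indicators.
For each fixed i, the pair (π(i), π(i+1)) is a uniformly random ordered pair of distinct values from {1, …, 210}; by symmetry P[π(i) > π(i+1)] = 1/2.
By linearity: E[X] = 209 · (1/2) = (210 − 1) · (1/2) = 209/2 ≈ 104.500.

E[X] = 209/2 = 104.500.


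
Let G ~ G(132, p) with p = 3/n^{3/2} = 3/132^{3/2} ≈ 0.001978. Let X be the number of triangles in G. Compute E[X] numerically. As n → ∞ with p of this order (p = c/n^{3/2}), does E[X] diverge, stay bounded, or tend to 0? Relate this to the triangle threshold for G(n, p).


Number of potential triangles: C(132, 3) = 374660.
Each occurs with probability p³ ≈ (0.001978)³ ≈ 7.740715e-09.
By linearity: E[X] = C(132, 3)·p³ ≈ 374660 · 7.740715e-09 ≈ 0.0029.
Since α = 3/2 > 1, p = c/n^{3/2} = o(1/n) is below the triangle threshold p ~ 1/n. Asymptotically E[X] ~ (c³/6)·n^{3(1−α)} = (3³/6)·n^{-1.5} → 0, so by Markov's inequality G has no triangles w.h.p.

E[X] ≈ 0.0029; in regime p = Θ(1/n^{3/2}) E[X] tends to 0 (below the triangle threshold p ~ 1/n).


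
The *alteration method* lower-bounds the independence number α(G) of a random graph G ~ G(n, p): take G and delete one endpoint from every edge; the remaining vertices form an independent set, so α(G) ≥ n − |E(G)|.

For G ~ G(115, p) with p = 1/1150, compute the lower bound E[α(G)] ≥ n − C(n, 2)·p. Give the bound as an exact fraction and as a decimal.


E[|E(G)|] = C(115, 2)·p = 6555 · (1/1150) = 57/10.
E[α(G)] ≥ n − E[|E(G)|] = 115 − 57/10 = 1093/10.
Numerically: ≈ 109.300000.
(This is only a lower bound; the true E[α(G)] may be larger.)

E[α(G)] ≥ 1093/10 ≈ 109.300000.


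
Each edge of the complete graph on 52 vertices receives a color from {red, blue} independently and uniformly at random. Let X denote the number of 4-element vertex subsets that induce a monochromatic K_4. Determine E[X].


Let X = Σ_S X_S over the C(52, 4) = 270725 subsets S of size 4, where X_S = 1 if the K_4 on S is monochromatic.
For a fixed S, the K_4 on S has C(4, 2) = 6 edges. P[all 6 edges red] = (1/2)^6, and likewise for blue, so P[monochromatic] = 2·(1/2)^6 = 2^{1 − 6} = 1/32.
By linearity: E[X] = C(52, 4) · 2^{1 − 6} = 270725 · 1/32 = 270725/32.
Numerically: E[X] ≈ 8460.156250.

E[X] = C(52,4)·2^(1−C(4,2)) = 270725/32 ≈ 8460.156250.


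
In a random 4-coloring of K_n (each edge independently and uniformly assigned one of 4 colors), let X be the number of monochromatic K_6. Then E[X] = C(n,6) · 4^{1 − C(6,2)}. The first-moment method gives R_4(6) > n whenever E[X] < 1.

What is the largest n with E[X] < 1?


We need C(n, 6) · 4^{1 − 15} < 1, i.e. C(n, 6) < 4^{15 − 1} = 268435456.
Check values of n near the boundary:
  n = 77: C(77, 6) = 237093780; 237093780 < 268435456? YES
  n = 78: C(78, 6) = 256851595; 256851595 < 268435456? YES
  n = 79: C(79, 6) = 277962685; 277962685 < 268435456? NO
  n = 80: C(80, 6) = 300500200; 300500200 < 268435456? NO
  n = 81: C(81, 6) = 324540216; 324540216 < 268435456? NO
The largest n with C(n, 6) < 268435456 is n = 78 (where E[X] = 256851595/268435456 ≈ 0.956847). Hence R_4(6) > 78, i.e. R_4(6) ≥ 79.

Largest n = 78; hence R_4(6) > 78.


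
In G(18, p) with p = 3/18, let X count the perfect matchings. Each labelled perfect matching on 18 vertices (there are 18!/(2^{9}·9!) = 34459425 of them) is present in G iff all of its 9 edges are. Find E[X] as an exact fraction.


K_18 has 18!/(2^{9}·9!) = 34459425 labelled perfect matchings.
For each such perfect matching H, let X_H = 1 if all 9 edges of H are present in G. Then P[X_H = 1] = p^{9} = (1/6)^{9} = 1/10077696.
Summing the indicators: E[X] = Σ_H E[X_H] = 34459425 · p^{9} = 34459425 · 1/10077696 = 425425/124416.
Numerically: E[X] ≈ 3.41938.

E[X] = 34459425 · (1/6)^{9} = 425425/124416 ≈ 3.41938.


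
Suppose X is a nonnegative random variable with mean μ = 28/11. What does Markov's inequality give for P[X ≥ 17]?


μ = E[X] = 28/11, a = 17.
Markov: P[X ≥ 17] ≤ μ/a = (28/11)/17 = 28/187.
Numerically: ≈ 0.14973.
(Since a = 17 > μ = 2.54545, the bound 28/187 is < 1 and informative.)

P[X ≥ 17] ≤ 28/187 ≈ 0.14973.


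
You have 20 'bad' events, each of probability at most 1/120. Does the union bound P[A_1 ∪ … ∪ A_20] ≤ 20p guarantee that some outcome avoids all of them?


Union bound: P[∪_{i=1}^{20} A_i] ≤ Σ_i P[A_i] ≤ 20·p = 20·(1/120) = 1/6.
Numerically: 1/6 ≈ 0.167.
Is 1/6 < 1? YES.
Since P[∪ A_i] ≤ 1/6 < 1, the complement has P[∩ A_i^c] ≥ 1 − 1/6 = 5/6 > 0, so some outcome avoids every A_i.

20·p = 1/6 ≈ 0.167; existence CERTIFIED by the union bound.


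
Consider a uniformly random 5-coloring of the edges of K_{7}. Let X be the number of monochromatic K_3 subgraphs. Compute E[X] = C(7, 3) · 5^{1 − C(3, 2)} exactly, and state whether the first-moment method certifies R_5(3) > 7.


E[X] = C(7, 3) · 5^{1 − 3} = 35 · 5^{−2} = 35/25.
As a reduced fraction: E[X] = 7/5 ≈ 1.4000000.
Is E[X] < 1? NO.
Since E[X] ≥ 1, the first-moment bound is inconclusive at n = 7; it does NOT by itself certify R_5(3) > 7.

E[X] = 7/5 ≈ 1.4000000; E[X] ≥ 1; first-moment method inconclusive here.


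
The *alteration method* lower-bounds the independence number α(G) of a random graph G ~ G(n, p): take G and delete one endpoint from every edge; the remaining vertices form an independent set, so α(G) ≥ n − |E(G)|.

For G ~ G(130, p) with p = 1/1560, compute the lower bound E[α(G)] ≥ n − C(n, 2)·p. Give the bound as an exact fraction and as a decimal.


E[|E(G)|] = C(130, 2)·p = 8385 · (1/1560) = 43/8.
E[α(G)] ≥ n − E[|E(G)|] = 130 − 43/8 = 997/8.
Numerically: ≈ 124.62500.
(This is only a lower bound; the true E[α(G)] may be larger.)

E[α(G)] ≥ 997/8 ≈ 124.62500.


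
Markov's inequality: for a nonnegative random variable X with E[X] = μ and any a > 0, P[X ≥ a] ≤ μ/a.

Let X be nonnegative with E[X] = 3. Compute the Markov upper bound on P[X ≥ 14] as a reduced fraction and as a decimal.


μ = E[X] = 3, a = 14.
Markov: P[X ≥ 14] ≤ μ/a = (3)/14 = 3/14.
Numerically: ≈ 0.2143.
(Since a = 14 > μ = 3.0000, the bound 3/14 is < 1 and informative.)

P[X ≥ 14] ≤ 3/14 ≈ 0.2143.


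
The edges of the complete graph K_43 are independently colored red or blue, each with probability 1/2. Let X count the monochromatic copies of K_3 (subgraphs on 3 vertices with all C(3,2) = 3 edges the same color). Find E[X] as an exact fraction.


Let X = Σ_S X_S over the C(43, 3) = 12341 subsets S of size 3, where X_S = 1 if the K_3 on S is monochromatic.
For a fixed S, the K_3 on S has C(3, 2) = 3 edges. P[all 3 edges red] = (1/2)^3, and likewise for blue, so P[monochromatic] = 2·(1/2)^3 = 2^{1 − 3} = 1/4.
By linearity: E[X] = C(43, 3) · 2^{1 − 3} = 12341 · 1/4 = 12341/4.
Numerically: E[X] ≈ 3085.250.

E[X] = C(43,3)·2^(1−C(3,2)) = 12341/4 ≈ 3085.250.


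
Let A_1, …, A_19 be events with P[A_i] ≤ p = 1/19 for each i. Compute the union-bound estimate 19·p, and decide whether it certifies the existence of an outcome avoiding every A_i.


Union bound: P[∪_{i=1}^{19} A_i] ≤ Σ_i P[A_i] ≤ 19·p = 19·(1/19) = 1.
Numerically: 1 ≈ 1.00000.
Is 1 < 1? NO.
Since the bound 1 is ≥ 1, the union bound is uninformative here; it does NOT by itself certify existence.

19·p = 1 ≈ 1.00000; existence NOT certified by the union bound.


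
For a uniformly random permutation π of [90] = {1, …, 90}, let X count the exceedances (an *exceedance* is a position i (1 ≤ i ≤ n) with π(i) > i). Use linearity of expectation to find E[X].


Write X = Σ_{i=1}^{90} X_i, where X_i = 1_{π(i) > i}.
For each fixed i, π(i) is uniform over {1, …, 90} (marginal of a uniform permutation), so P[π(i) > i] = (n − i)/n. Summing: Σ_{i=1}^{90} (n − i)/n = (0 + 1 + … + 89)/90 = 90(90 − 1)/(2·90) = (90 − 1)/2.
Hence E[X] = Σ_{i=1}^{90} (90 − i)/90 = 89/2 ≈ 44.50000.

E[X] = 89/2 = 44.50000.


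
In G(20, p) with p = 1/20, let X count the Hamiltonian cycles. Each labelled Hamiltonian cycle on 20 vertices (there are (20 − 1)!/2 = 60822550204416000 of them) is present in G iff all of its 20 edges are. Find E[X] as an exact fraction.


K_20 has (20 − 1)!/2 = 60822550204416000 labelled Hamiltonian cycles.
For each such Hamiltonian cycle H, let X_H = 1 if all 20 edges of H are present in G. Then P[X_H = 1] = p^{20} = (1/20)^{20} = 1/104857600000000000000000000.
Summing the indicators: E[X] = Σ_H E[X_H] = 60822550204416000 · p^{20} = 60822550204416000 · 1/104857600000000000000000000 = 14849255421/25600000000000000000.
Numerically: E[X] ≈ 5.8e-10.

E[X] = 60822550204416000 · (1/20)^{20} = 14849255421/25600000000000000000 ≈ 5.8e-10.


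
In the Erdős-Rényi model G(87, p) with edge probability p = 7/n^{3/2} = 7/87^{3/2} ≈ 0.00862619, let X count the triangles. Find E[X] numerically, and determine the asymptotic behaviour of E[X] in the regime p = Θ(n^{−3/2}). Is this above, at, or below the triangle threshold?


Number of potential triangles: C(87, 3) = 105995.
Each occurs with probability p³ ≈ (0.00862619)³ ≈ 6.41885379e-07.
By linearity: E[X] = C(87, 3)·p³ ≈ 105995 · 6.41885379e-07 ≈ 0.068037.
Since α = 3/2 > 1, p = c/n^{3/2} = o(1/n) is below the triangle threshold p ~ 1/n. Asymptotically E[X] ~ (c³/6)·n^{3(1−α)} = (7³/6)·n^{-1.5} → 0, so by Markov's inequality G has no triangles w.h.p.

E[X] ≈ 0.068037; in regime p = Θ(1/n^{3/2}) E[X] tends to 0 (below the triangle threshold p ~ 1/n).


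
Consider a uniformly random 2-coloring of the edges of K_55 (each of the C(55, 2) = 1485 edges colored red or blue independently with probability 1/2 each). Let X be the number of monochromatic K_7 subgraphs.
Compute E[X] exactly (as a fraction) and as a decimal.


Let X = Σ_S X_S over the C(55, 7) = 202927725 subsets S of size 7, where X_S = 1 if the K_7 on S is monochromatic.
For a fixed S, the K_7 on S has C(7, 2) = 21 edges. P[all 21 edges red] = (1/2)^21, and likewise for blue, so P[monochromatic] = 2·(1/2)^21 = 2^{1 − 21} = 1/1048576.
Summing: E[X] = C(55, 7) · 2^{1 − 21} = 202927725 · 1/1048576 = 202927725/1048576.
Numerically: E[X] ≈ 193.527.

E[X] = C(55,7)·2^(1−C(7,2)) = 202927725/1048576 ≈ 193.527.


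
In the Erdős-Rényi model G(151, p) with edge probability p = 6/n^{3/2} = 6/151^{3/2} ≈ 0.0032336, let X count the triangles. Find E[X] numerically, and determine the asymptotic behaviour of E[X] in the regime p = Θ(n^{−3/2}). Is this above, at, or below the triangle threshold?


Number of potential triangles: C(151, 3) = 562475.
Each occurs with probability p³ ≈ (0.0032336)³ ≈ 3.38109589e-08.
By linearity: E[X] = C(151, 3)·p³ ≈ 562475 · 3.38109589e-08 ≈ 0.019018.
Since α = 3/2 > 1, p = c/n^{3/2} = o(1/n) is below the triangle threshold p ~ 1/n. Asymptotically E[X] ~ (c³/6)·n^{3(1−α)} = (6³/6)·n^{-1.5} → 0, so by Markov's inequality G has no triangles w.h.p.

E[X] ≈ 0.019018; in regime p = Θ(1/n^{3/2}) E[X] tends to 0 (below the triangle threshold p ~ 1/n).


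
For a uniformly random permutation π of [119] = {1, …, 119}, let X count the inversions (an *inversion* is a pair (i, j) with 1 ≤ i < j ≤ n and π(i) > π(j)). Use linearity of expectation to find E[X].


Write X = Σ X_I over the C(119, 2) = 7021 pairs i < j, with X_I the indicator of one inversion.
There are 7021 indicators.
For each fixed pair i < j, the values π(i) and π(j) are two distinct elements of {1, …, 119} in uniformly random order; by symmetry P[π(i) > π(j)] = 1/2.
By linearity: E[X] = 7021 · (1/2) = C(119, 2) · (1/2) = 7021/2 = 7021/2 ≈ 3510.50000.

E[X] = 7021/2 = 3510.50000.


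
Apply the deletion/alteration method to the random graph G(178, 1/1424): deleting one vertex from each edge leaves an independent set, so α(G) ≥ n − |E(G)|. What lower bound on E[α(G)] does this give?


E[|E(G)|] = C(178, 2)·p = 15753 · (1/1424) = 177/16.
E[α(G)] ≥ n − E[|E(G)|] = 178 − 177/16 = 2671/16.
Numerically: ≈ 166.9375.
(This is only a lower bound; the true E[α(G)] may be larger.)

E[α(G)] ≥ 2671/16 ≈ 166.9375.


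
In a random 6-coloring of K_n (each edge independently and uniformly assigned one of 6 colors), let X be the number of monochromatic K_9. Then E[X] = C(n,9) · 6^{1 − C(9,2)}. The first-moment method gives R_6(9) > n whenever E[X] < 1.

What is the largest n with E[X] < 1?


We need C(n, 9) · 6^{1 − 36} < 1, i.e. C(n, 9) < 6^{36 − 1} = 1719070799748422591028658176.
Check values of n near the boundary:
  n = 4406: C(4406, 9) = 1710356485221788389505285700; 1710356485221788389505285700 < 1719070799748422591028658176? YES
  n = 4407: C(4407, 9) = 1713856532599459170657070050; 1713856532599459170657070050 < 1719070799748422591028658176? YES
  n = 4408: C(4408, 9) = 1717362945146264156457459600; 1717362945146264156457459600 < 1719070799748422591028658176? YES
  n = 4409: C(4409, 9) = 1720875732988608787686577131; 1720875732988608787686577131 < 1719070799748422591028658176? NO
The largest n with C(n, 9) < 1719070799748422591028658176 is n = 4408 (where E[X] = 35778394690547169926197075/35813974994758803979763712 ≈ 0.999). Hence R_6(9) > 4408, i.e. R_6(9) ≥ 4409.

Largest n = 4408; hence R_6(9) > 4408.


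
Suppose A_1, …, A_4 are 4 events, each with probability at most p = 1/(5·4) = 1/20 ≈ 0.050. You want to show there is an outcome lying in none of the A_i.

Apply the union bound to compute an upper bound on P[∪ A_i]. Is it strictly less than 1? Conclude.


Union bound: P[∪_{i=1}^{4} A_i] ≤ Σ_i P[A_i] ≤ 4·p = 4·(1/20) = 1/5.
Numerically: 1/5 ≈ 0.200.
Is 1/5 < 1? YES.
Since P[∪ A_i] ≤ 1/5 < 1, the complement has P[∩ A_i^c] ≥ 1 − 1/5 = 4/5 > 0, so some outcome avoids every A_i.

4·p = 1/5 ≈ 0.200; existence CERTIFIED by the union bound.


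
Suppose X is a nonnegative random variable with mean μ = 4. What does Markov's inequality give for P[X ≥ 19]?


μ = E[X] = 4, a = 19.
Markov: P[X ≥ 19] ≤ μ/a = (4)/19 = 4/19.
Numerically: ≈ 0.21053.
(Since a = 19 > μ = 4.00000, the bound 4/19 is < 1 and informative.)

P[X ≥ 19] ≤ 4/19 ≈ 0.21053.


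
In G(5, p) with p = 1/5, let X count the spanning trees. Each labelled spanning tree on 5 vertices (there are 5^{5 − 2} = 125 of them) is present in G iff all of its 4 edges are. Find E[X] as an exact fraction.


K_5 has 5^{5 − 2} = 125 labelled spanning trees.
For each such spanning tree H, let X_H = 1 if all 4 edges of H are present in G. Then P[X_H = 1] = p^{4} = (1/5)^{4} = 1/625.
By linearity of expectation: E[X] = Σ_H E[X_H] = 125 · p^{4} = 125 · 1/625 = 1/5.
Numerically: E[X] ≈ 0.2.

E[X] = 125 · (1/5)^{4} = 1/5 ≈ 0.2.


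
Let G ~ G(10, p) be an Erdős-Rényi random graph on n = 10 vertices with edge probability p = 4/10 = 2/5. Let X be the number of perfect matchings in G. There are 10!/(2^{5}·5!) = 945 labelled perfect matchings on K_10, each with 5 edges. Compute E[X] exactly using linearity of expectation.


K_10 has 10!/(2^{5}·5!) = 945 labelled perfect matchings.
For each such perfect matching H, let X_H = 1 if all 5 edges of H are present in G. Then P[X_H = 1] = p^{5} = (2/5)^{5} = 32/3125.
Summing the indicators: E[X] = Σ_H E[X_H] = 945 · p^{5} = 945 · 32/3125 = 6048/625.
Numerically: E[X] ≈ 9.6768.

E[X] = 945 · (2/5)^{5} = 6048/625 ≈ 9.6768.


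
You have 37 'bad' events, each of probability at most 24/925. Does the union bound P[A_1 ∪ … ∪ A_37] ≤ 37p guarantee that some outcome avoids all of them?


Union bound: P[∪_{i=1}^{37} A_i] ≤ Σ_i P[A_i] ≤ 37·p = 37·(24/925) = 24/25.
Numerically: 24/25 ≈ 0.960000.
Is 24/25 < 1? YES.
Since P[∪ A_i] ≤ 24/25 < 1, the complement has P[∩ A_i^c] ≥ 1 − 24/25 = 1/25 > 0, so some outcome avoids every A_i.

37·p = 24/25 ≈ 0.960000; existence CERTIFIED by the union bound.


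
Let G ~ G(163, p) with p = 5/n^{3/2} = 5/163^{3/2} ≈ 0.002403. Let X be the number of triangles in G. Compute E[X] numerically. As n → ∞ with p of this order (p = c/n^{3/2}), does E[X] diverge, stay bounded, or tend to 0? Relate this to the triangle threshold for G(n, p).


Number of potential triangles: C(163, 3) = 708561.
Each occurs with probability p³ ≈ (0.002403)³ ≈ 1.386966e-08.
By linearity: E[X] = C(163, 3)·p³ ≈ 708561 · 1.386966e-08 ≈ 0.0098.
Since α = 3/2 > 1, p = c/n^{3/2} = o(1/n) is below the triangle threshold p ~ 1/n. Asymptotically E[X] ~ (c³/6)·n^{3(1−α)} = (5³/6)·n^{-1.5} → 0, so by Markov's inequality G has no triangles w.h.p.

E[X] ≈ 0.0098; in regime p = Θ(1/n^{3/2}) E[X] tends to 0 (below the triangle threshold p ~ 1/n).


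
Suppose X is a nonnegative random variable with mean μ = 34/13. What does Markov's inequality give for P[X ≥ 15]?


μ = E[X] = 34/13, a = 15.
Markov: P[X ≥ 15] ≤ μ/a = (34/13)/15 = 34/195.
Numerically: ≈ 0.1744.
(Since a = 15 > μ = 2.6154, the bound 34/195 is < 1 and informative.)

P[X ≥ 15] ≤ 34/195 ≈ 0.1744.


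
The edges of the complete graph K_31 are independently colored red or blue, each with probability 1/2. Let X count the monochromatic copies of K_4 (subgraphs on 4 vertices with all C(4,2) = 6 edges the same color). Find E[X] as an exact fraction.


Let X = Σ_S X_S over the C(31, 4) = 31465 subsets S of size 4, where X_S = 1 if the K_4 on S is monochromatic.
For a fixed S, the K_4 on S has C(4, 2) = 6 edges. P[all 6 edges red] = (1/2)^6, and likewise for blue, so P[monochromatic] = 2·(1/2)^6 = 2^{1 − 6} = 1/32.
By linearity of expectation: E[X] = C(31, 4) · 2^{1 − 6} = 31465 · 1/32 = 31465/32.
Numerically: E[X] ≈ 983.281.

E[X] = C(31,4)·2^(1−C(4,2)) = 31465/32 ≈ 983.281.


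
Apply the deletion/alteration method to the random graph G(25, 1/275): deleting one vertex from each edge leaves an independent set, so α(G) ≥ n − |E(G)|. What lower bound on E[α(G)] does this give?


E[|E(G)|] = C(25, 2)·p = 300 · (1/275) = 12/11.
E[α(G)] ≥ n − E[|E(G)|] = 25 − 12/11 = 263/11.
Numerically: ≈ 23.9091.
(This is only a lower bound; the true E[α(G)] may be larger.)

E[α(G)] ≥ 263/11 ≈ 23.9091.


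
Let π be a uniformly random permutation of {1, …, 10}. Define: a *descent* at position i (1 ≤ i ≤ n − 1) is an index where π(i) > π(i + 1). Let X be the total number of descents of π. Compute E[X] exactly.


Write X = Σ X_I over i = 1, …, 9, with X_I the indicator of one descent.
There are 9 indicators.
For each fixed i, the pair (π(i), π(i+1)) is a uniformly random ordered pair of distinct values from {1, …, 10}; by symmetry P[π(i) > π(i+1)] = 1/2.
By linearity: E[X] = 9 · (1/2) = (10 − 1) · (1/2) = 9/2 ≈ 4.5000.

E[X] = 9/2 = 4.5000.


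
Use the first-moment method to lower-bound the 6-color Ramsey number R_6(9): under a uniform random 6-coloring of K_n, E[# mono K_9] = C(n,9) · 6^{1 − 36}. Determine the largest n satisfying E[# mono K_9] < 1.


We need C(n, 9) · 6^{1 − 36} < 1, i.e. C(n, 9) < 6^{36 − 1} = 1719070799748422591028658176.
Check values of n near the boundary:
  n = 4403: C(4403, 9) = 1699894433046281918452233150; 1699894433046281918452233150 < 1719070799748422591028658176? YES
  n = 4404: C(4404, 9) = 1703375445537161676647015880; 1703375445537161676647015880 < 1719070799748422591028658176? YES
  n = 4405: C(4405, 9) = 1706862792900636302463627150; 1706862792900636302463627150 < 1719070799748422591028658176? YES
  n = 4406: C(4406, 9) = 1710356485221788389505285700; 1710356485221788389505285700 < 1719070799748422591028658176? YES
  n = 4407: C(4407, 9) = 1713856532599459170657070050; 1713856532599459170657070050 < 1719070799748422591028658176? YES
  n = 4408: C(4408, 9) = 1717362945146264156457459600; 1717362945146264156457459600 < 1719070799748422591028658176? YES
  n = 4409: C(4409, 9) = 1720875732988608787686577131; 1720875732988608787686577131 < 1719070799748422591028658176? NO
  n = 4410: C(4410, 9) = 1724394906266704102180823710; 1724394906266704102180823710 < 1719070799748422591028658176? NO
The largest n with C(n, 9) < 1719070799748422591028658176 is n = 4408 (where E[X] = 35778394690547169926197075/35813974994758803979763712 ≈ 0.9990065). Hence R_6(9) > 4408, i.e. R_6(9) ≥ 4409.

Largest n = 4408; hence R_6(9) > 4408.


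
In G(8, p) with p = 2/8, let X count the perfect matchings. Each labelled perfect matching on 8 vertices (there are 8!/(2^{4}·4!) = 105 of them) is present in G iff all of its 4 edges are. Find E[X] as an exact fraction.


K_8 has 8!/(2^{4}·4!) = 105 labelled perfect matchings.
For each such perfect matching H, let X_H = 1 if all 4 edges of H are present in G. Then P[X_H = 1] = p^{4} = (1/4)^{4} = 1/256.
By linearity of expectation: E[X] = Σ_H E[X_H] = 105 · p^{4} = 105 · 1/256 = 105/256.
Numerically: E[X] ≈ 0.410156.

E[X] = 105 · (1/4)^{4} = 105/256 ≈ 0.410156.


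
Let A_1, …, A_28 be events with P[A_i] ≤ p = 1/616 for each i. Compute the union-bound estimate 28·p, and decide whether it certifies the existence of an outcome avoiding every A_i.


Union bound: P[∪_{i=1}^{28} A_i] ≤ Σ_i P[A_i] ≤ 28·p = 28·(1/616) = 1/22.
Numerically: 1/22 ≈ 0.0455.
Is 1/22 < 1? YES.
Since P[∪ A_i] ≤ 1/22 < 1, the complement has P[∩ A_i^c] ≥ 1 − 1/22 = 21/22 > 0, so some outcome avoids every A_i.

28·p = 1/22 ≈ 0.0455; existence CERTIFIED by the union bound.


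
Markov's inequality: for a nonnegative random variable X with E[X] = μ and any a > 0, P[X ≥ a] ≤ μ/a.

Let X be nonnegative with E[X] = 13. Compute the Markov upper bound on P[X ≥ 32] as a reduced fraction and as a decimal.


μ = E[X] = 13, a = 32.
Markov: P[X ≥ 32] ≤ μ/a = (13)/32 = 13/32.
Numerically: ≈ 0.40625.
(Since a = 32 > μ = 13.00000, the bound 13/32 is < 1 and informative.)

P[X ≥ 32] ≤ 13/32 ≈ 0.40625.


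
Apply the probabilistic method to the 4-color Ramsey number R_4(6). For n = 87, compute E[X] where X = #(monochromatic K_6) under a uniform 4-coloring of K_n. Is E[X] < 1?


E[X] = C(87, 6) · 4^{1 − 15} = 504981379 · 4^{−14} = 504981379/268435456.
As a reduced fraction: E[X] = 504981379/268435456 ≈ 1.881202.
Is E[X] < 1? NO.
Since E[X] ≥ 1, the first-moment bound is inconclusive at n = 87; it does NOT by itself certify R_4(6) > 87.

E[X] = 504981379/268435456 ≈ 1.881202; E[X] ≥ 1; first-moment method inconclusive here.
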